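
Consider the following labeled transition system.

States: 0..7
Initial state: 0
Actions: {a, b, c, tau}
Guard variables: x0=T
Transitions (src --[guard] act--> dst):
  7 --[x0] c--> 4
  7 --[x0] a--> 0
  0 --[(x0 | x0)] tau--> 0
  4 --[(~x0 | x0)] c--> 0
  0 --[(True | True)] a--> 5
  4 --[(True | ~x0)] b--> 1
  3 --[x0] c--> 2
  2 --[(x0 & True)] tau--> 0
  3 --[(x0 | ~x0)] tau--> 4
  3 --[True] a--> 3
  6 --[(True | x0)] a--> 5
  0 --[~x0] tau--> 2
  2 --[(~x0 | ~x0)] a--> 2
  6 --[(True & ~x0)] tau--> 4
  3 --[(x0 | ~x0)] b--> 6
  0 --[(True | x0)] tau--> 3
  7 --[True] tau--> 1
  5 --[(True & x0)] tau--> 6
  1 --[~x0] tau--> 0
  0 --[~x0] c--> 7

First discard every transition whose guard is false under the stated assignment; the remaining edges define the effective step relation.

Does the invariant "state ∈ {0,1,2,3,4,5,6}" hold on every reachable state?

Safe = {0,1,2,3,4,5,6}
R = {0,1,2,3,4,5,6}
  0: safe
  1: safe
  2: safe
  3: safe
  4: safe
  5: safe
  6: safe

Answer: INVARIANT HOLDS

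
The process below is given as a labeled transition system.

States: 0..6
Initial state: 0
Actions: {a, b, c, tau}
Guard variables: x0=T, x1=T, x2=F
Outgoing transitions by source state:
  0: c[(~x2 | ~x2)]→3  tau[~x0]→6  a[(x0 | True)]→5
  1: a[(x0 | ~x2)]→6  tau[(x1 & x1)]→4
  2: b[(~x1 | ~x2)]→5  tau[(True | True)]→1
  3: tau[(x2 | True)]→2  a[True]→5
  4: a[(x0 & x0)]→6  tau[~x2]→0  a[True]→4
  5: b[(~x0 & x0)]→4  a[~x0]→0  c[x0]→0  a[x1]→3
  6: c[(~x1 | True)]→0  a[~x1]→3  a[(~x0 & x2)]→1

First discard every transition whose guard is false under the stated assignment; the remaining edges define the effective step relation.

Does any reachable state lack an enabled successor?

Reach set: {0,1,2,3,4,5,6}
  0: a→5  c→3  [2 exit(s)]
  1: a→6  tau→4  [2 exit(s)]
  2: b→5  tau→1  [2 exit(s)]
  3: a→5  tau→2  [2 exit(s)]
  4: a→4  a→6  tau→0  [3 exit(s)]
  5: a→3  c→0  [2 exit(s)]
  6: c→0  [1 exit(s)]

Answer: DEADLOCK-FREE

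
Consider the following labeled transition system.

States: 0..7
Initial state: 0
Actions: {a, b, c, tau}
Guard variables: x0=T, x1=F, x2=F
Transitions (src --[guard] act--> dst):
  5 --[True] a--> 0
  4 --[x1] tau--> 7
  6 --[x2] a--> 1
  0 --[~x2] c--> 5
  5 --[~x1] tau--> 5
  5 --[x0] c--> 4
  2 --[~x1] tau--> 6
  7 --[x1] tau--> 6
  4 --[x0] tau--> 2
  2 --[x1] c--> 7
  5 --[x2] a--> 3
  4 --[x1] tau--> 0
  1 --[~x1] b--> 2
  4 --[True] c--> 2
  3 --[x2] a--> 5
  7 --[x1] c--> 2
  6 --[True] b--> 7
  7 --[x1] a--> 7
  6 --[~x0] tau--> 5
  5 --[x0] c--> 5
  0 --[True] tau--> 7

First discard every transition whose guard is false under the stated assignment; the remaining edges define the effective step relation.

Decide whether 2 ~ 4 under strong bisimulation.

Refine partition for ~:
  π0 = {{0,1,2,3,4,5,6,7}}
  π1 = {{0,4},{1,6},{2},{3,7},{5}}
  π2 = {{0},{1},{2},{3,7},{4},{5},{6}}
stable after 3 split(s): 7 block(s)
2∈{2}, 4∈{4}

Answer: NOT BISIMILAR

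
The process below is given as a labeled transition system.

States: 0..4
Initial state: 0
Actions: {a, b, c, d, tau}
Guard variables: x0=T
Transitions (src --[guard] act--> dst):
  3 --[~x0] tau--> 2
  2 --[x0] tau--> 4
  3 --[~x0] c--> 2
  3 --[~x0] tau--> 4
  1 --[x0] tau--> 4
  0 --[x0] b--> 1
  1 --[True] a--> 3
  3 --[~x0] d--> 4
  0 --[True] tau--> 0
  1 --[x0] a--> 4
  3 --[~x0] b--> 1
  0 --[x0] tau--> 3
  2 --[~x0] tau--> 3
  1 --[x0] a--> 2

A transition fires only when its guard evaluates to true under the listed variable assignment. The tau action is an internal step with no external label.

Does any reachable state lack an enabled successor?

Reachable = {0,1,2,3,4}
  0: b→1  tau→0  tau→3  [3 exit(s)]
  1: a→2  a→3  a→4  tau→4  [4 exit(s)]
  2: tau→4  [1 exit(s)]
  3: ∅  [no exit]
  4: ∅  [no exit]
trace reaching 3: tau

Answer: DEADLOCK at state 3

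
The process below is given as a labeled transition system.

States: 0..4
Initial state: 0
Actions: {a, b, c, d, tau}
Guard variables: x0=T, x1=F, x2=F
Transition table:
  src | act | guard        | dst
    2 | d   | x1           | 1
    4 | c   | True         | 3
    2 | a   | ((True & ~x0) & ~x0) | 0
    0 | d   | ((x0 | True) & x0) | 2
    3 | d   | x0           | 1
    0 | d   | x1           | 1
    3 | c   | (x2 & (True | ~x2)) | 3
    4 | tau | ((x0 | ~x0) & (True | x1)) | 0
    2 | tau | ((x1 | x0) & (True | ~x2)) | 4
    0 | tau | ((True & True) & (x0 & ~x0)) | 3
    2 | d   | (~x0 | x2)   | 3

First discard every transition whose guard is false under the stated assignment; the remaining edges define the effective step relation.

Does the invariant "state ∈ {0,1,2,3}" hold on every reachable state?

Allowed set {0,1,2,3}
Reach set: {0,1,2,3,4}
  0: safe
  1: safe
  2: safe
  3: safe
  4: outside
counterexample path to 4: d·tau

Answer: INVARIANT VIOLATED at state 4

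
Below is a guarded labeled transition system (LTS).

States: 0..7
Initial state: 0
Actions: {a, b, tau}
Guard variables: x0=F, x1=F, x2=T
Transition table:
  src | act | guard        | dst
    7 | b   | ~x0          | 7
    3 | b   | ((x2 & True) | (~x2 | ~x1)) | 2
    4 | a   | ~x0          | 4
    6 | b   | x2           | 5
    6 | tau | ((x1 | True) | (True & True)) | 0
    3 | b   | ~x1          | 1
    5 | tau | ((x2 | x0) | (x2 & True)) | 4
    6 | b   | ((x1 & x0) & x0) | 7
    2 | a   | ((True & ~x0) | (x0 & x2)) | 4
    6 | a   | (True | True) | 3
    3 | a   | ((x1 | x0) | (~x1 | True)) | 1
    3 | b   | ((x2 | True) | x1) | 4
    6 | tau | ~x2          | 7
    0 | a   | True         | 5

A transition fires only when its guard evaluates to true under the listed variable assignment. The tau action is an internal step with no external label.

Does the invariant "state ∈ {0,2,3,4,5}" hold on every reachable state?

Safe = {0,2,3,4,5}
Reach set: {0,4,5}
  0: ok
  4: ok
  5: ok

Answer: INVARIANT HOLDS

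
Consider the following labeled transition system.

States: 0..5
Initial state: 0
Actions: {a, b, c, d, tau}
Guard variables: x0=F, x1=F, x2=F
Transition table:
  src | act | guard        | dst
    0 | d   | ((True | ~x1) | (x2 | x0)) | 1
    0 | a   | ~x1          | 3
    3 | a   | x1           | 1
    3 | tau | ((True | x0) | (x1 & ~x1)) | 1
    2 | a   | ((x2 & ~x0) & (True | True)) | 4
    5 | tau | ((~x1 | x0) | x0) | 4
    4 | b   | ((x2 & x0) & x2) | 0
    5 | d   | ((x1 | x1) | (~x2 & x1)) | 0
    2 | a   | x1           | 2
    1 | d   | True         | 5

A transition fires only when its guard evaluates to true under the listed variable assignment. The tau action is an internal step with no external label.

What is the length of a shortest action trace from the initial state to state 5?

Answer: 2

Trace:
Layered search for 5:
  depth 0: {0}
  depth 1: {1,3}
  depth 2: {5}
depth(5)=2, e.g. d·d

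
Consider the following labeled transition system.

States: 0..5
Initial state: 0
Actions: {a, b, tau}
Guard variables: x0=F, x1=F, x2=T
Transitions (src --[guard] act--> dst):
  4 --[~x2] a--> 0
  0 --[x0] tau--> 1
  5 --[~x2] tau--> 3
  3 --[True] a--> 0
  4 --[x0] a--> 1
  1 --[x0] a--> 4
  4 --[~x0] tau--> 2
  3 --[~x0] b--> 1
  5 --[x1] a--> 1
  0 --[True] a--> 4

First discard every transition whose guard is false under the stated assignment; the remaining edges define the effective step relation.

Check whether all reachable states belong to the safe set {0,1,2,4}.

Inv-set: {0,1,2,4}
Reachable = {0,2,4}
  0: safe
  2: safe
  4: safe

Answer: INVARIANT HOLDS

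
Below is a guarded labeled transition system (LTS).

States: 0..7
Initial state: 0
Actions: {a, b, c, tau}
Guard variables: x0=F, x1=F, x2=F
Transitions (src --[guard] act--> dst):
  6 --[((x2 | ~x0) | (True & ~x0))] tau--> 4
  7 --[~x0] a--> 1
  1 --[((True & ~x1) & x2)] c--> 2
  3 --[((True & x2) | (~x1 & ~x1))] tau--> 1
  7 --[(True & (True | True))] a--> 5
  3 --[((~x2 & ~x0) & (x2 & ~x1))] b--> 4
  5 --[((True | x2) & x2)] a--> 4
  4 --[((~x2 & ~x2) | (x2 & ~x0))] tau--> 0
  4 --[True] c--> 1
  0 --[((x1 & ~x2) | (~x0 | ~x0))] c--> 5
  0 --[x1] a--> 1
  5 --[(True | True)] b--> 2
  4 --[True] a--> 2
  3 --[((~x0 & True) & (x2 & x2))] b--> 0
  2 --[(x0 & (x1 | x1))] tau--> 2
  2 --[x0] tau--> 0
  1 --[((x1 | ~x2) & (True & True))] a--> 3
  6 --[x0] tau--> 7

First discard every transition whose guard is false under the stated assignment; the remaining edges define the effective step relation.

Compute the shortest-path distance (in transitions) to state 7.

Breadth-first toward 7:
  depth 0: {0}
  depth 1: {5}
  depth 2: {2}
7 never appears.

Answer: UNREACHABLE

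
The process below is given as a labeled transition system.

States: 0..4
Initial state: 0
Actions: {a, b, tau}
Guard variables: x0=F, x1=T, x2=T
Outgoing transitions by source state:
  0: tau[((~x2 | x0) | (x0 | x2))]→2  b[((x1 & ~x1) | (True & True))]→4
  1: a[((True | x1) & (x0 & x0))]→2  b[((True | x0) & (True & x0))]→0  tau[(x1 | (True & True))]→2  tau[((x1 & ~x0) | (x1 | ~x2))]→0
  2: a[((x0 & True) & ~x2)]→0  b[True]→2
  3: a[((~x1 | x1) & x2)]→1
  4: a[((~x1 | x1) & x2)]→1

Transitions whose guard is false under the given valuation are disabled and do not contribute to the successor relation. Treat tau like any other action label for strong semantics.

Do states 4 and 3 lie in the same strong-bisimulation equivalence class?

Answer: BISIMILAR

Trace:
Refine partition for ~:
  P[0] = {{0,1,2,3,4}}
  P[1] = {{0},{1},{2},{3,4}}
Fixed point at round 2; 4 class(es).
[4]={3,4}  [3]={3,4}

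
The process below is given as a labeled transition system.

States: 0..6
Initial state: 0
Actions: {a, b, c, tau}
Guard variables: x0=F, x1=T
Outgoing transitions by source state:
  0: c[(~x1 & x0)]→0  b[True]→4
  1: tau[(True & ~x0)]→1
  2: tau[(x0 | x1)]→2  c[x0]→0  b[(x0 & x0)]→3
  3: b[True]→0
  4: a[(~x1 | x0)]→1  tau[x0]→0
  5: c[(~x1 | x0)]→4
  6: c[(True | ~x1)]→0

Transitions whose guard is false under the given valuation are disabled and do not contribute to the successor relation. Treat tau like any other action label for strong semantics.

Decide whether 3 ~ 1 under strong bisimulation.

Compute ~ classes (split until stable):
  round 0: {{0,1,2,3,4,5,6}}
  round 1: {{0,3},{1,2},{4,5},{6}}
  round 2: {{0},{1,2},{3},{4,5},{6}}
Fixed point at round 3; 5 class(es).
[3]={3}  [1]={1,2}

Answer: NOT BISIMILAR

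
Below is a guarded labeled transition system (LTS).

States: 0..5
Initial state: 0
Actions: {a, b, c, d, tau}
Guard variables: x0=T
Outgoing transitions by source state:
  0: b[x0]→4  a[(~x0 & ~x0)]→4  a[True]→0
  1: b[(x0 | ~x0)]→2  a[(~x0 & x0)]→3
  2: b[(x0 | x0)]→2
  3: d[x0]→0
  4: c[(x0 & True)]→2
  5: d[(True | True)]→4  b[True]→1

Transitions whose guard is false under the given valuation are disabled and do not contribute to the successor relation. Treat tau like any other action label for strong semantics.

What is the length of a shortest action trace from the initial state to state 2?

Answer: 2

Working:
Layered search for 2:
  depth 0: {0}
  depth 1: {4}
  depth 2: {2}
2 enters at depth 2; path b·c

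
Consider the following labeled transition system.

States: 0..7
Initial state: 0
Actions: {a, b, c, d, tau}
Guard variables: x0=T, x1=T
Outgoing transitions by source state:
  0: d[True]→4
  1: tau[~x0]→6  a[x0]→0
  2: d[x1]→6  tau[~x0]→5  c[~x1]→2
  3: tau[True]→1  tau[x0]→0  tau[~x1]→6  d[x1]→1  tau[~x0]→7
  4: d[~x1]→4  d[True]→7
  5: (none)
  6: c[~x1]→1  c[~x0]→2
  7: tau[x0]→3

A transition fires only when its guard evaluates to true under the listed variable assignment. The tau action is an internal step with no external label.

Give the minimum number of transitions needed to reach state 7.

Answer: 2

Analysis:
BFS to 7:
  depth 0: {0}
  depth 1: {4}
  depth 2: {7}
first hit 7 at d=2 via d·d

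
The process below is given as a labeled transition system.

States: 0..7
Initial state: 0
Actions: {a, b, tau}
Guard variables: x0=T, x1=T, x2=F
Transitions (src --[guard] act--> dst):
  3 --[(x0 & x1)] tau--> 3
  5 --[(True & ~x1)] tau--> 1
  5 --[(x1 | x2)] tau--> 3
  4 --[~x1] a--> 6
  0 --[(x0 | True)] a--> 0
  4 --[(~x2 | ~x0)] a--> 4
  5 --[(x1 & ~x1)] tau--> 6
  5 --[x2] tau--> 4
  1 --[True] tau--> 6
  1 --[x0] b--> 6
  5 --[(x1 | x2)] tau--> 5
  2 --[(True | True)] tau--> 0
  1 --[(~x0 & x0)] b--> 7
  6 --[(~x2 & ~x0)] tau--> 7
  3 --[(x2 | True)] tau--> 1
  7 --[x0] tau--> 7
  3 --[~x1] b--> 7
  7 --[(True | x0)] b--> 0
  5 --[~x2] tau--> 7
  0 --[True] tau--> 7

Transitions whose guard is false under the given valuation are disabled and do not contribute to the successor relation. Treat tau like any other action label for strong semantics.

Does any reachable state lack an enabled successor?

Answer: DEADLOCK-FREE

Analysis:
Reachable = {0,7}
  0: a→0  tau→7  [2 exit(s)]
  7: b→0  tau→7  [2 exit(s)]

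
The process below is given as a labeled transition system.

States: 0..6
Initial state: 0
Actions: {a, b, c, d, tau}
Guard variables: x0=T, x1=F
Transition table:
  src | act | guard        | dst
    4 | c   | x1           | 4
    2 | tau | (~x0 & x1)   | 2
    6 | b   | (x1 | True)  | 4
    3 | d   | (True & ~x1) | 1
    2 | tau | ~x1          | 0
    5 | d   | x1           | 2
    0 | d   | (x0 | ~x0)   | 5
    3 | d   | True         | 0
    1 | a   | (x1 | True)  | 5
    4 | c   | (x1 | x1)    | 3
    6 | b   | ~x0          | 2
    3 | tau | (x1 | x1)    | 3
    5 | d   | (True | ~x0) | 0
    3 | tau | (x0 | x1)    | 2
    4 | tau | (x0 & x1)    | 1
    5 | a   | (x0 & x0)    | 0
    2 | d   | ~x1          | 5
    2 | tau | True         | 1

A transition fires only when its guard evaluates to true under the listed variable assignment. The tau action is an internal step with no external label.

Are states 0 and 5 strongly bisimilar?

Answer: NOT BISIMILAR

Analysis:
Bisimulation quotient by refinement:
  P[0] = {{0,1,2,3,4,5,6}}
  P[1] = {{0},{1},{2,3},{4},{5},{6}}
  P[2] = {{0},{1},{2},{3},{4},{5},{6}}
stable after 3 split(s): 7 block(s)
class of 0: {0}; class of 5: {5}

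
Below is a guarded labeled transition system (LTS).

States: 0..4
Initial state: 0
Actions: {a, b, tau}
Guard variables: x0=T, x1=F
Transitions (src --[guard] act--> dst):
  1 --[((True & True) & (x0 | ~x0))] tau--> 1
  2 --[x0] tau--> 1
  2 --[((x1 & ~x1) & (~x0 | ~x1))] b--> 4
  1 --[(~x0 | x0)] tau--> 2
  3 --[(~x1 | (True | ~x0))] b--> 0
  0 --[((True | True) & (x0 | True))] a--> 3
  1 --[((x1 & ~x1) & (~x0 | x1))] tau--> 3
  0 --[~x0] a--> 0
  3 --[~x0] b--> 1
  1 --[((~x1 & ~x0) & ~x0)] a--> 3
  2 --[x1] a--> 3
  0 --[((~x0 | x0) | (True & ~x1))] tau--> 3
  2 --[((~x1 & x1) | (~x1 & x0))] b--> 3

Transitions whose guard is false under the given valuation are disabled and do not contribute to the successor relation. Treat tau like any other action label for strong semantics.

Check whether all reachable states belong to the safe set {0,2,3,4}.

Answer: INVARIANT HOLDS

Analysis:
Safe = {0,2,3,4}
R = {0,3}
  0: ok
  3: ok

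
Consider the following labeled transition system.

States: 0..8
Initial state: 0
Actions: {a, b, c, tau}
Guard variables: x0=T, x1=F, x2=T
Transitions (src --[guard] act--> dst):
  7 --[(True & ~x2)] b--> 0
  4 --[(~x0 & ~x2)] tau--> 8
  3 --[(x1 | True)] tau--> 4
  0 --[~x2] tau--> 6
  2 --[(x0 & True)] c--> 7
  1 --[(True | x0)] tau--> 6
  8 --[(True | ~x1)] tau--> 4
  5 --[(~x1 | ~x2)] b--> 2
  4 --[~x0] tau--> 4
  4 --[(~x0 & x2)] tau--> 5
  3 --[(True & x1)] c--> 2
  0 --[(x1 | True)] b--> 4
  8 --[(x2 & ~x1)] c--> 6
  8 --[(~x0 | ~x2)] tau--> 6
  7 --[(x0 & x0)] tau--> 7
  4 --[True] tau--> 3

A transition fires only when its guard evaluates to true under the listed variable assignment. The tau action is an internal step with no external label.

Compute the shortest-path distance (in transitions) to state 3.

Answer: 2

Working:
BFS to 3:
  L0 = {0}
  L1 = {4}
  L2 = {3}
3 enters at depth 2; path b·tau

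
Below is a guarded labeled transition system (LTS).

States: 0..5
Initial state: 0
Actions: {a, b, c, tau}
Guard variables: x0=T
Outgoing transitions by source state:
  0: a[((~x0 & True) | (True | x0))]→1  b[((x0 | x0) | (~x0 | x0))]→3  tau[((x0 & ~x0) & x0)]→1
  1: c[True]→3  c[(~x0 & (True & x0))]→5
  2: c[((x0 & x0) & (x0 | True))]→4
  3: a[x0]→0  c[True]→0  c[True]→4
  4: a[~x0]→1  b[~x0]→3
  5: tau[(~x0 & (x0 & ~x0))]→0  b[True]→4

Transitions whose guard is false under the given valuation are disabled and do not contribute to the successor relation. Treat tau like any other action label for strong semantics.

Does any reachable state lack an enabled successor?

Answer: DEADLOCK at state 4

Analysis:
R = {0,1,3,4}
  0: a→1  b→3  [deg 2]
  1: c→3  [deg 1]
  3: a→0  c→0  c→4  [deg 3]
  4: ∅  [deadlock]
Path to 4: b·c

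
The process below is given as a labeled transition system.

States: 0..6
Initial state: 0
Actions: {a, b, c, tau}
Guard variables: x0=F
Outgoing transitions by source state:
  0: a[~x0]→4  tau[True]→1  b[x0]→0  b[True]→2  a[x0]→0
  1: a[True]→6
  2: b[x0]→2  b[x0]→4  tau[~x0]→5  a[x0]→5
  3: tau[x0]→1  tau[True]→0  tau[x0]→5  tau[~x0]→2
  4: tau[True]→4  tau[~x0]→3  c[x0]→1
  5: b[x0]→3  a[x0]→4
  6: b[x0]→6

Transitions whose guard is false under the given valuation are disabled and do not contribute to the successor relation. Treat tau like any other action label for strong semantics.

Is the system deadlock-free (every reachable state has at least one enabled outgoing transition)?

Reachable = {0,1,2,3,4,5,6}
  0: a→4  b→2  tau→1  [3 exit(s)]
  1: a→6  [1 exit(s)]
  2: tau→5  [1 exit(s)]
  3: tau→0  tau→2  [2 exit(s)]
  4: tau→3  tau→4  [2 exit(s)]
  5: ∅  [STUCK]
  6: ∅  [STUCK]
trace reaching 5: b·tau

Answer: DEADLOCK at state 5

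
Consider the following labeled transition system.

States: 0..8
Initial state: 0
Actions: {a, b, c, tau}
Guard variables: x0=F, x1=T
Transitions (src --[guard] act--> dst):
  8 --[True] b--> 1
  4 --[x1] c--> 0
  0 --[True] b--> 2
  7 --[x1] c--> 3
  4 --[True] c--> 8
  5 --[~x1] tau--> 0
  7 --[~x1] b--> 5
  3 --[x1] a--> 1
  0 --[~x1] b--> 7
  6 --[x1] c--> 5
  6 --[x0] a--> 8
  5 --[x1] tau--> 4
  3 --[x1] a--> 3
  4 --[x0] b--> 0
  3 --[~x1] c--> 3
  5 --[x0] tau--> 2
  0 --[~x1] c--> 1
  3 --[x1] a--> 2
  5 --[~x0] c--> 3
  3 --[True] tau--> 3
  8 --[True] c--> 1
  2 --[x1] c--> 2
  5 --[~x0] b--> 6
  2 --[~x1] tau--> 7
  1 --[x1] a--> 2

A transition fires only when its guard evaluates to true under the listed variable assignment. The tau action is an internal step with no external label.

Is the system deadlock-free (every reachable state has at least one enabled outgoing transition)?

Answer: DEADLOCK-FREE

Analysis:
R = {0,2}
  0: b→2  [1 exit(s)]
  2: c→2  [1 exit(s)]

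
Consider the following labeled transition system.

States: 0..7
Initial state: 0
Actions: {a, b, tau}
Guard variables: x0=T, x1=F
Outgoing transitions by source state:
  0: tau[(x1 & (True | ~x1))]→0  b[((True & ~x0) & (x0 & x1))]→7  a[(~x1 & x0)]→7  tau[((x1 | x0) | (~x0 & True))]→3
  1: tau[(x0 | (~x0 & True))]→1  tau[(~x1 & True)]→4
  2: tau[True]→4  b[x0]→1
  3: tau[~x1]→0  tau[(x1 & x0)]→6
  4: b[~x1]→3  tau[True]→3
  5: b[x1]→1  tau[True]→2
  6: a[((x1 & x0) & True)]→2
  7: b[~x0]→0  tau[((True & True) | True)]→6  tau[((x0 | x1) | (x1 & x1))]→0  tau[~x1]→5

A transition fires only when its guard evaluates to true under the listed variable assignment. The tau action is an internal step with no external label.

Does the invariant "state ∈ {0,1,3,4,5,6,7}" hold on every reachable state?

Inv-set: {0,1,3,4,5,6,7}
R = {0,1,2,3,4,5,6,7}
  0: safe
  1: safe
  2: ✗ unsafe
  3: safe
  4: safe
  5: safe
  6: safe
  7: safe
counterexample path to 2: a·tau·tau

Answer: INVARIANT VIOLATED at state 2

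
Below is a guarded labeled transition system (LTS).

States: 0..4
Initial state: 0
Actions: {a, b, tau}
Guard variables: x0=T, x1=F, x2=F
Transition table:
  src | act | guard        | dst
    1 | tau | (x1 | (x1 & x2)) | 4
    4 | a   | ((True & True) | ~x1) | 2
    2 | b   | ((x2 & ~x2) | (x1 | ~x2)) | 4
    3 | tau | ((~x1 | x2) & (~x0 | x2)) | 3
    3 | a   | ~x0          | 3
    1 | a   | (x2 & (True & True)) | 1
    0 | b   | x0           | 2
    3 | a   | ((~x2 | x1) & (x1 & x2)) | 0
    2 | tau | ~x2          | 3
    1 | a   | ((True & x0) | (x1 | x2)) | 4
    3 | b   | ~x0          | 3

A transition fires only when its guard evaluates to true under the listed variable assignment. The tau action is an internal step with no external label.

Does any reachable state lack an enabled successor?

Answer: DEADLOCK at state 3

Working:
Reach set: {0,2,3,4}
  0: b→2  [1 exit(s)]
  2: b→4  tau→3  [2 exit(s)]
  3: ∅  [no exit]
  4: a→2  [1 exit(s)]
trace reaching 3: b·tau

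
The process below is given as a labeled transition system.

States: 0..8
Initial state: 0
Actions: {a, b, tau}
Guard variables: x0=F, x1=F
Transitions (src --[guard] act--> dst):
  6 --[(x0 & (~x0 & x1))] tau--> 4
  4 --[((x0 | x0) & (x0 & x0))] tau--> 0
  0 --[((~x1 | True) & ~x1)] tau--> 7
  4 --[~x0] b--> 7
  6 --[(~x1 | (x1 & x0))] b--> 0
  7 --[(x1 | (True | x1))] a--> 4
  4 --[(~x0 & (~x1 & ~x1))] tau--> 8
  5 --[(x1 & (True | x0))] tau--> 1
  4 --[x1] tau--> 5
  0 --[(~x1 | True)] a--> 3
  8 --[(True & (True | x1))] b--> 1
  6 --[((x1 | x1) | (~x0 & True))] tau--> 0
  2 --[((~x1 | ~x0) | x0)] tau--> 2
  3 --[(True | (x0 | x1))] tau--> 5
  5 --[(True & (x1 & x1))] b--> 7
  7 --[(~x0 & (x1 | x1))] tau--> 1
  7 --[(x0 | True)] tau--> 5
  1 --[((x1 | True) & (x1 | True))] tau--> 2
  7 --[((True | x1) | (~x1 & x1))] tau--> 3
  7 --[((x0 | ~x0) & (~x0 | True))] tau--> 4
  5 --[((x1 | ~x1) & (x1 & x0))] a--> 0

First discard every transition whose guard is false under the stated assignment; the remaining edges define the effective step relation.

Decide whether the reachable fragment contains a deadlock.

Answer: DEADLOCK at state 5

Working:
R = {0,1,2,3,4,5,7,8}
  0: a→3  tau→7  [deg 2]
  1: tau→2  [deg 1]
  2: tau→2  [deg 1]
  3: tau→5  [deg 1]
  4: b→7  tau→8  [deg 2]
  5: ∅  [no exit]
  7: a→4  tau→3  tau→4  tau→5  [deg 4]
  8: b→1  [deg 1]
Path to 5: tau·tau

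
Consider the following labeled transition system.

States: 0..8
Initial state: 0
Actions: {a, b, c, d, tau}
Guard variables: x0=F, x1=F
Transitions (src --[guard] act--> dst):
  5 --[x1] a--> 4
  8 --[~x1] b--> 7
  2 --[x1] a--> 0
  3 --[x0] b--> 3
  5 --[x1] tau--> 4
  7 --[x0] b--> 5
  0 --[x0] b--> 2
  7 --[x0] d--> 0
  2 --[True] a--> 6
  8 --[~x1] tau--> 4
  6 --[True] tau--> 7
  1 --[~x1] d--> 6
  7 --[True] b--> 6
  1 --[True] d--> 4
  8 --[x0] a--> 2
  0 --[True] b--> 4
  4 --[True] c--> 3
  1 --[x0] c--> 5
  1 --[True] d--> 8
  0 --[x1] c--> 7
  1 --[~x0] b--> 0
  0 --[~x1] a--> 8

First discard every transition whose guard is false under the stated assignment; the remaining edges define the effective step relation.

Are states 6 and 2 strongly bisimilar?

Answer: NOT BISIMILAR

Trace:
Compute ~ classes (split until stable):
  π0 = {{0,1,2,3,4,5,6,7,8}}
  π1 = {{0},{1},{2},{3,5},{4},{6},{7},{8}}
Fixed point at round 2; 8 class(es).
6∈{6}, 2∈{2}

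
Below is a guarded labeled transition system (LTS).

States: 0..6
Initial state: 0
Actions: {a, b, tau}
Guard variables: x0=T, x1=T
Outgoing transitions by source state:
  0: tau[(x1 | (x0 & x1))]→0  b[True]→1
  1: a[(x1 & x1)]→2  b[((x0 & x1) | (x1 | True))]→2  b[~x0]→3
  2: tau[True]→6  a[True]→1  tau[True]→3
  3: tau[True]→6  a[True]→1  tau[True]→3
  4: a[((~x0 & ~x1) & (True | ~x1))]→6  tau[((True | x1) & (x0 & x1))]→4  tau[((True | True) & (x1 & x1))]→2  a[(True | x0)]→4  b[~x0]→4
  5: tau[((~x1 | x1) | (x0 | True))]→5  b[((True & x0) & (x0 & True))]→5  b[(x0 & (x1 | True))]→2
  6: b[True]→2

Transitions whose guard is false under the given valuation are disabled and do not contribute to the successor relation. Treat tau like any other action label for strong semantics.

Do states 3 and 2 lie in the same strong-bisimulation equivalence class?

Bisimulation quotient by refinement:
  π0 = {{0,1,2,3,4,5,6}}
  π1 = {{0,5},{1},{2,3,4},{6}}
  π2 = {{0},{1},{2,3},{4},{5},{6}}
6 equivalence class(es) (converged in 3)
class of 3: {2,3}; class of 2: {2,3}

Answer: BISIMILAR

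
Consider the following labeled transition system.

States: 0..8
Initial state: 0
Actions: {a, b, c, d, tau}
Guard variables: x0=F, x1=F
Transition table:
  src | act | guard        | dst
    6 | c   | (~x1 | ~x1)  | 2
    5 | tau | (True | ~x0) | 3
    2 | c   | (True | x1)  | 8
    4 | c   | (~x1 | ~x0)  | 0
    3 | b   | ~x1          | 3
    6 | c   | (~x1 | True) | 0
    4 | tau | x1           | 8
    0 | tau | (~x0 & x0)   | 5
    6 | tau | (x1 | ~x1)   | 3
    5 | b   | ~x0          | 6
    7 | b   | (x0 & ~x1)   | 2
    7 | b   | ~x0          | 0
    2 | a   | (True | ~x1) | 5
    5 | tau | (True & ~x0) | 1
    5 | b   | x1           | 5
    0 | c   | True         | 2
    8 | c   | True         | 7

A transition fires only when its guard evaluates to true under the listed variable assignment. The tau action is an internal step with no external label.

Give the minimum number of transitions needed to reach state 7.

BFS to 7:
  Layer 0: {0}
  Layer 1: {2}
  Layer 2: {5,8}
  Layer 3: {1,3,6,7}
depth(7)=3, e.g. c·c·c

Answer: 3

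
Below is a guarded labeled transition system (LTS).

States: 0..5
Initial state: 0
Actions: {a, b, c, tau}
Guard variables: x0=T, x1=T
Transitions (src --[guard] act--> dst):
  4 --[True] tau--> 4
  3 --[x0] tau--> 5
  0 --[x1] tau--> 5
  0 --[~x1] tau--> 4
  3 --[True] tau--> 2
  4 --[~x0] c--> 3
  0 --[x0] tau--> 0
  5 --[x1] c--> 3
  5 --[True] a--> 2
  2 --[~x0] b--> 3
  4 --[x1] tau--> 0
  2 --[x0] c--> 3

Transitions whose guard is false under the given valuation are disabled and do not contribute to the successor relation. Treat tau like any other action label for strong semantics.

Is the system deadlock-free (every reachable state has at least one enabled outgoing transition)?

R = {0,2,3,5}
  0: tau→0  tau→5  [2 out]
  2: c→3  [1 out]
  3: tau→2  tau→5  [2 out]
  5: a→2  c→3  [2 out]

Answer: DEADLOCK-FREE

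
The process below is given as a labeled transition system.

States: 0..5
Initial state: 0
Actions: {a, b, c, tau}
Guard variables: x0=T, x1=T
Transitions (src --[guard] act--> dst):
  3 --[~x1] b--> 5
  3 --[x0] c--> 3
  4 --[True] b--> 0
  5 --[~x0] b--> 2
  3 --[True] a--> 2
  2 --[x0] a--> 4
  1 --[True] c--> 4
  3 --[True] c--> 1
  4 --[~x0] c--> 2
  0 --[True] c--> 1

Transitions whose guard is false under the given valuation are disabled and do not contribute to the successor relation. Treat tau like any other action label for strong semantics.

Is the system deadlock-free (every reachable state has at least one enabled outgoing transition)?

Answer: DEADLOCK-FREE

Trace:
R = {0,1,4}
  0: c→1  [deg 1]
  1: c→4  [deg 1]
  4: b→0  [deg 1]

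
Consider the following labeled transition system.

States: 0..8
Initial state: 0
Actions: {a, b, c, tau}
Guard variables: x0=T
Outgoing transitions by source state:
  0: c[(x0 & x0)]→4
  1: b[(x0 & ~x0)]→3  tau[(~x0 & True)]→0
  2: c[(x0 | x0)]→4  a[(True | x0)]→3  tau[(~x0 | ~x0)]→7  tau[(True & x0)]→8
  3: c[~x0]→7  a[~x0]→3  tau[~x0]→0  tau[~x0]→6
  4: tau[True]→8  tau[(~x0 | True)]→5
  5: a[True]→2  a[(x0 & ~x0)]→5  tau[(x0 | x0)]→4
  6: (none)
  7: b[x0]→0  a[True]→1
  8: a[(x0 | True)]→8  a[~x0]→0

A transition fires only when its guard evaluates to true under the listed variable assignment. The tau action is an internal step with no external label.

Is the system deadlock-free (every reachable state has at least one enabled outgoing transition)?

Reachable = {0,2,3,4,5,8}
  0: c→4  [deg 1]
  2: a→3  c→4  tau→8  [deg 3]
  3: ∅  [STUCK]
  4: tau→5  tau→8  [deg 2]
  5: a→2  tau→4  [deg 2]
  8: a→8  [deg 1]
witness 3: c·tau·a·a

Answer: DEADLOCK at state 3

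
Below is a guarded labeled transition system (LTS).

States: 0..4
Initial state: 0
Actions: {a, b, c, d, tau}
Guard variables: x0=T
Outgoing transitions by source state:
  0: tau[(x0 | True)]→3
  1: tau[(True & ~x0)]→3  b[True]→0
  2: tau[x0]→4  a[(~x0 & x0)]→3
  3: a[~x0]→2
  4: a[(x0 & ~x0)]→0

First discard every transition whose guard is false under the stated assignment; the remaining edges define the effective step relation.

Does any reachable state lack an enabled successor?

Reachable = {0,3}
  0: tau→3  [deg 1]
  3: ∅  [deadlock]
trace reaching 3: tau

Answer: DEADLOCK at state 3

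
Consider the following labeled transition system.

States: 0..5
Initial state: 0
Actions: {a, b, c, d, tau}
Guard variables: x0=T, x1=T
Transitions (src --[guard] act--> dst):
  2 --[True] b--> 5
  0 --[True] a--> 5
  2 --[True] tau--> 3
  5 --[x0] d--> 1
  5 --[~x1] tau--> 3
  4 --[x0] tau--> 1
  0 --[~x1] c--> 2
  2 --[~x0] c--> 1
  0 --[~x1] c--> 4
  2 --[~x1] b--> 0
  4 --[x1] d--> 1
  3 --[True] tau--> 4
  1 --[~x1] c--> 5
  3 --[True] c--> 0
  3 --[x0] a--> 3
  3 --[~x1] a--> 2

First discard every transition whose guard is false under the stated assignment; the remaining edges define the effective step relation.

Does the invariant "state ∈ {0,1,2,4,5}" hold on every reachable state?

Answer: INVARIANT HOLDS

Trace:
Inv-set: {0,1,2,4,5}
Reach set: {0,1,5}
  0: ok
  1: ok
  5: ok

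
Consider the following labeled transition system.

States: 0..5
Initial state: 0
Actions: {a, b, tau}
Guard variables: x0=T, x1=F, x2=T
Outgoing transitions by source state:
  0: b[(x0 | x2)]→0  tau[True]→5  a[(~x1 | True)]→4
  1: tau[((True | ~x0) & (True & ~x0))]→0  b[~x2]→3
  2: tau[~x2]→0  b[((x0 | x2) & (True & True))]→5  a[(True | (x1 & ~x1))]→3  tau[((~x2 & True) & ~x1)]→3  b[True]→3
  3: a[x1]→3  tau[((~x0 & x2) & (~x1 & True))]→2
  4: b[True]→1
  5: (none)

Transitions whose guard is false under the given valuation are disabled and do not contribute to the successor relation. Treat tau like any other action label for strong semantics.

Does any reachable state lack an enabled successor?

Answer: DEADLOCK at state 1

Working:
Reachable = {0,1,4,5}
  0: a→4  b→0  tau→5  [3 out]
  1: ∅  [deadlock]
  4: b→1  [1 out]
  5: ∅  [deadlock]
Path to 1: a·b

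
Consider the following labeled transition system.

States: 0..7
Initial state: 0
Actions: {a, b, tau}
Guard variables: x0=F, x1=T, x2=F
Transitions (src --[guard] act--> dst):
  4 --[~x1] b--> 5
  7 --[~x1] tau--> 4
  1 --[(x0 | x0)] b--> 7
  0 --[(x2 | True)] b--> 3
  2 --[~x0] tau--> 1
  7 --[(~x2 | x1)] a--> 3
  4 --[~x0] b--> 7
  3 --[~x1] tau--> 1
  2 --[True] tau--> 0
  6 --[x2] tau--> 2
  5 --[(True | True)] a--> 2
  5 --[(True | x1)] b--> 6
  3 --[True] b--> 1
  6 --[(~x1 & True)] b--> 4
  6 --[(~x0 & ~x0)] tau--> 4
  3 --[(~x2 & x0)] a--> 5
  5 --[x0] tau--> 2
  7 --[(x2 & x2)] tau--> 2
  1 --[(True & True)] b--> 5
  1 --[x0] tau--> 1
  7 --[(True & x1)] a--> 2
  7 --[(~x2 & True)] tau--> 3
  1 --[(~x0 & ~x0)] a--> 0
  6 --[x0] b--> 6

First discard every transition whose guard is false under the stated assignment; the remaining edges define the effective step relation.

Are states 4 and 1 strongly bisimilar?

Answer: NOT BISIMILAR

Analysis:
Compute ~ classes (split until stable):
  P[0] = {{0,1,2,3,4,5,6,7}}
  P[1] = {{0,3,4},{1,5},{2,6},{7}}
  P[2] = {{0},{1},{2},{3},{4},{5},{6},{7}}
8 equivalence class(es) (converged in 3)
4∈{4}, 1∈{1}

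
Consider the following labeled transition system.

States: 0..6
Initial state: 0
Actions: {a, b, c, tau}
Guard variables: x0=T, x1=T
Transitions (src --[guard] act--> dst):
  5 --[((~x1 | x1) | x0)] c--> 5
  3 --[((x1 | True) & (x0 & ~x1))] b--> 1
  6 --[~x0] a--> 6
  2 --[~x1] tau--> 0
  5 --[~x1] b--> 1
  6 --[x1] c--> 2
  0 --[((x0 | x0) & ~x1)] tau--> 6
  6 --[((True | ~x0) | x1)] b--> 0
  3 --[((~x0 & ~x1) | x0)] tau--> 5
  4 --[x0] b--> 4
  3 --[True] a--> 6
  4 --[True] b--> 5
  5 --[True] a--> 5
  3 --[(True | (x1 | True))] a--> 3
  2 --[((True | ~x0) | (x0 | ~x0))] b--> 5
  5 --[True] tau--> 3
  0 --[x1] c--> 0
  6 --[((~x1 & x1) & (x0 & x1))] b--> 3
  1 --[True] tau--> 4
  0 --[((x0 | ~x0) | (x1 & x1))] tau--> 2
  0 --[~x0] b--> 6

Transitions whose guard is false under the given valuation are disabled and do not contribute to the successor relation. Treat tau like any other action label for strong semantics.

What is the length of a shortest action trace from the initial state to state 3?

Answer: 3

Trace:
Layered search for 3:
  L0 = {0}
  L1 = {2}
  L2 = {5}
  L3 = {3}
first hit 3 at d=3 via tau·b·tau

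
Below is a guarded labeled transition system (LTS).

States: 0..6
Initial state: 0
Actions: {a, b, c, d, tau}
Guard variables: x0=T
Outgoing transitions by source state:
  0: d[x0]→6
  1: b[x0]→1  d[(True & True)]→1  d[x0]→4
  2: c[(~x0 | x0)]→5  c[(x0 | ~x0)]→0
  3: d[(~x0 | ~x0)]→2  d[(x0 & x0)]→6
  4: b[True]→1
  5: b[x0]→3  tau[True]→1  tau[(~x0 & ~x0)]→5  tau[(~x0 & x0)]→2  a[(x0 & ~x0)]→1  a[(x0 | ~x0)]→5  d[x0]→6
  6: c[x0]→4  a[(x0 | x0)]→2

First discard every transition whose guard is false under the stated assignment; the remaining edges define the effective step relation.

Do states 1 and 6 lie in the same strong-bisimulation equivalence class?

Bisimulation quotient by refinement:
  round 0: {{0,1,2,3,4,5,6}}
  round 1: {{0,3},{1},{2},{4},{5},{6}}
6 equivalence class(es) (converged in 2)
[1]={1}  [6]={6}

Answer: NOT BISIMILAR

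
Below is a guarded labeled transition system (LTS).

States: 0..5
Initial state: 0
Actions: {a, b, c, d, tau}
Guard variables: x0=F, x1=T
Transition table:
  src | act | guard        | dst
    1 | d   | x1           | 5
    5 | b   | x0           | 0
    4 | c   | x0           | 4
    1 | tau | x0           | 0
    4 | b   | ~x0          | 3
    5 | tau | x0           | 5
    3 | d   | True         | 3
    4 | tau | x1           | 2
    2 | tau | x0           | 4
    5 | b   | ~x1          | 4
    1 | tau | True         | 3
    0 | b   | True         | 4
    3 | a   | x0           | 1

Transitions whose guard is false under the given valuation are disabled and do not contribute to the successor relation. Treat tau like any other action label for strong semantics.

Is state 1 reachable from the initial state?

6 transition(s) survive guard evaluation.
L0 = {0}
L1 = {4}  total {0,4}
L2 = {2,3}  total {0,2,3,4}
Reachable = {0,2,3,4}

Answer: UNREACHABLE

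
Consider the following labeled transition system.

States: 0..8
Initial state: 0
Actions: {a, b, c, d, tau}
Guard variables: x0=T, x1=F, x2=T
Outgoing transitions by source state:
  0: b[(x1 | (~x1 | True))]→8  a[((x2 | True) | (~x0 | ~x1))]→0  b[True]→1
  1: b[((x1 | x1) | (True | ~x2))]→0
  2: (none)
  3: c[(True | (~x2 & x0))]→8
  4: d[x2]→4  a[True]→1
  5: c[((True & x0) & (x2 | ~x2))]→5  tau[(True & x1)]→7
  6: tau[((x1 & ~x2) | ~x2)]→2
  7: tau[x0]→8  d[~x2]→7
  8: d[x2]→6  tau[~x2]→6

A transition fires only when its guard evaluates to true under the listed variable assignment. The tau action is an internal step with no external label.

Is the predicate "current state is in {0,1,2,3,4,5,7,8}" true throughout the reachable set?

Answer: INVARIANT VIOLATED at state 6

Working:
Inv-set: {0,1,2,3,4,5,7,8}
Reach set: {0,1,6,8}
  0: ok
  1: ok
  6: VIOLATES
  8: ok
counterexample path to 6: b·d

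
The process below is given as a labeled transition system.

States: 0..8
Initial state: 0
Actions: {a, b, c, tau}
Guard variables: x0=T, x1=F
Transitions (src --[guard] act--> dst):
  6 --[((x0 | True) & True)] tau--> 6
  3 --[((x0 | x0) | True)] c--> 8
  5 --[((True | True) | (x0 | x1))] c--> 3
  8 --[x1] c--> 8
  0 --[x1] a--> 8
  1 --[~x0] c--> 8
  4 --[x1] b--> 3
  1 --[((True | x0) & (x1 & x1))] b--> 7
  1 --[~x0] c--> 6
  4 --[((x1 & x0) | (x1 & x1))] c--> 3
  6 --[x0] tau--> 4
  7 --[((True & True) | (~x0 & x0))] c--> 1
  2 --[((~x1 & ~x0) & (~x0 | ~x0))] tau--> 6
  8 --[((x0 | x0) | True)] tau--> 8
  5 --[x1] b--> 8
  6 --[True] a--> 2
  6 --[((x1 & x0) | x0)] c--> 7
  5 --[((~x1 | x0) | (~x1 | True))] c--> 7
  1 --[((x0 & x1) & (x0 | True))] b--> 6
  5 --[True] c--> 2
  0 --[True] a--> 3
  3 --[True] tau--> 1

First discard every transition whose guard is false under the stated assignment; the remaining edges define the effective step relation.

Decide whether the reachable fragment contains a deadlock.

Answer: DEADLOCK at state 1

Working:
Reach set: {0,1,3,8}
  0: a→3  [1 exit(s)]
  1: ∅  [deadlock]
  3: c→8  tau→1  [2 exit(s)]
  8: tau→8  [1 exit(s)]
trace reaching 1: a·tau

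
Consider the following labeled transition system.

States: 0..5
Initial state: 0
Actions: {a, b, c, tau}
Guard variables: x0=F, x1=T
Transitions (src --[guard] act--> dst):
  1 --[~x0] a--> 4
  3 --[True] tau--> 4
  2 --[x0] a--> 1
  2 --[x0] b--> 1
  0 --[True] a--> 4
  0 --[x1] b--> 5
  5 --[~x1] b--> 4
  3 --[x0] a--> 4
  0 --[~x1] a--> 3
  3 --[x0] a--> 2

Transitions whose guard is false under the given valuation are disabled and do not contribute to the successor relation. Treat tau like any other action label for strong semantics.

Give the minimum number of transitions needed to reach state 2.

Breadth-first toward 2:
  Layer 0: {0}
  Layer 1: {4,5}
2 never appears.

Answer: UNREACHABLE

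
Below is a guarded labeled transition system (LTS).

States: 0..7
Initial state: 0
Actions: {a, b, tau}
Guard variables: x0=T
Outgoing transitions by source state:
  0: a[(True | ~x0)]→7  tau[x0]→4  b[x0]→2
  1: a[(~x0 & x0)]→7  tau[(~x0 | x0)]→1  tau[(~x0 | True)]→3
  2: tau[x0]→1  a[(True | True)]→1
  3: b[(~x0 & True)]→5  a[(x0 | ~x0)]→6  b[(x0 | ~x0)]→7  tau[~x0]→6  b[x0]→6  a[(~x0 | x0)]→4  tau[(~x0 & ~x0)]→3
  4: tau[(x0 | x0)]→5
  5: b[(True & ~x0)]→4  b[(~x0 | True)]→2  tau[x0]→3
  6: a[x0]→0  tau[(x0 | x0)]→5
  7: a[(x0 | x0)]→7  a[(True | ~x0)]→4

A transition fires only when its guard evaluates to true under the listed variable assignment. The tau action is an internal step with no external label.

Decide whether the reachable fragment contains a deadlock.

Answer: DEADLOCK-FREE

Trace:
Reachable = {0,1,2,3,4,5,6,7}
  0: a→7  b→2  tau→4  [3 out]
  1: tau→1  tau→3  [2 out]
  2: a→1  tau→1  [2 out]
  3: a→4  a→6  b→6  b→7  [4 out]
  4: tau→5  [1 out]
  5: b→2  tau→3  [2 out]
  6: a→0  tau→5  [2 out]
  7: a→4  a→7  [2 out]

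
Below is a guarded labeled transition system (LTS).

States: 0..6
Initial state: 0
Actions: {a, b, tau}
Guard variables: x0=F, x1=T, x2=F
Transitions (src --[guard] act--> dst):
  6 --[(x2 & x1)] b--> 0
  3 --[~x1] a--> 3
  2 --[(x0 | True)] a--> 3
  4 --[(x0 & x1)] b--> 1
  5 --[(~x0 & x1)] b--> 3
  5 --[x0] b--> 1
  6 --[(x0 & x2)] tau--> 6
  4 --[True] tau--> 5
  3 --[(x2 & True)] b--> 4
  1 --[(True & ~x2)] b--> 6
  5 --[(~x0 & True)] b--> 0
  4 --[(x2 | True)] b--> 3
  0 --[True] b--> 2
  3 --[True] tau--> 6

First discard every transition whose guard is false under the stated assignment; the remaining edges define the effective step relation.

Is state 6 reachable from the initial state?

Answer: REACHABLE

Working:
After dropping false guards: 8 live edges.
Layer 0: {0}
Layer 1: {2}  cumulative {0,2}
Layer 2: {3}  cumulative {0,2,3}
Layer 3: {6}  cumulative {0,2,3,6}
Reachable = {0,2,3,6}
trace reaching 6: b·a·tau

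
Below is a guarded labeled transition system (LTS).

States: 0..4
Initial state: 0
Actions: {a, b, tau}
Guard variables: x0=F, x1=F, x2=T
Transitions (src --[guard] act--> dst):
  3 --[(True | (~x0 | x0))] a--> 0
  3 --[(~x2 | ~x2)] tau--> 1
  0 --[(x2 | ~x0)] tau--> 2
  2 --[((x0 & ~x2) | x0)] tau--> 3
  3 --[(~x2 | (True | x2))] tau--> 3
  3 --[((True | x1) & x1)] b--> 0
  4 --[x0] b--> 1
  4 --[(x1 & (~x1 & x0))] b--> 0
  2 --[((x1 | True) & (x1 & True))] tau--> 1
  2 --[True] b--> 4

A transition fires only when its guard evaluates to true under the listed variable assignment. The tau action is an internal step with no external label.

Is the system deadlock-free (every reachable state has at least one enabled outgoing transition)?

Answer: DEADLOCK at state 4

Working:
Reachable = {0,2,4}
  0: tau→2  [1 exit(s)]
  2: b→4  [1 exit(s)]
  4: ∅  [STUCK]
Path to 4: tau·b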